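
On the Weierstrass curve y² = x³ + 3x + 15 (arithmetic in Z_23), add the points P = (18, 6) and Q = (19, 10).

(18, 6) + (19, 10). λ = (10 - 6)/(19 - 18) ≡ 4/1 mod 23. 1⁻¹ ≡ 1 (mod 23), so λ ≡ 4.
  x = λ² - 18 - 19 = 16 - 37 ≡ 2; y = λ·(18 - 2) - 6 ≡ 12. → (2, 12)

(2, 12)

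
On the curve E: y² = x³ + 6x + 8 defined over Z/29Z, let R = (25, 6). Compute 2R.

tangent at (25, 6): λ = (3·25² + 6)/(2·6) ≡ 25/12. 12⁻¹ ≡ 17 (mod 29) since 12·17 = 204 ≡ 1, so λ ≡ 25·17 ≡ 19.
  x = λ² - 25 - 25 = 361 - 50 ≡ 21; y = λ·(25 - 21) - 6 ≡ 12. → (21, 12)

(21, 12)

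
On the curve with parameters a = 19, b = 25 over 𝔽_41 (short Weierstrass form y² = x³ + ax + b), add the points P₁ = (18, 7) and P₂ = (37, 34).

(23, 1)

(18, 7) + (37, 34). λ = (34 - 7)/(37 - 18) ≡ 27/19 mod 41. 19⁻¹ ≡ 13 (mod 41), so λ ≡ 23.
  x = λ² - 18 - 37 = 529 - 55 ≡ 23; y = λ·(18 - 23) - 7 ≡ 1. → (23, 1)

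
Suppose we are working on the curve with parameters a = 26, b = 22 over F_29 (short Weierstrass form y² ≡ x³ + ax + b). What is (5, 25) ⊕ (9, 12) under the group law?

(5, 25) + (9, 12). λ = (12 - 25)/(9 - 5) ≡ 16/4 mod 29. 4⁻¹ ≡ 22 (mod 29) since 4·22 = 88 ≡ 1, so λ ≡ 4.
  x = λ² - 5 - 9 = 16 - 14 ≡ 2; y = λ·(5 - 2) - 25 ≡ 16. → (2, 16)

(2, 16)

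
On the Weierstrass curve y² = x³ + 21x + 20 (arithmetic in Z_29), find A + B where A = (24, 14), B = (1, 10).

(27, 17)

(24, 14) + (1, 10). λ = (10 - 14)/(1 - 24) ≡ 25/6 mod 29. 6⁻¹ ≡ 5 (mod 29), so λ ≡ 9.
  x = λ² - 24 - 1 = 81 - 25 ≡ 27; y = λ·(24 - 27) - 14 ≡ 17. → (27, 17)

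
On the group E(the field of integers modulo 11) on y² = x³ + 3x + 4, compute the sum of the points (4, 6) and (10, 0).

(9, 10)

(4, 6) + (10, 0). λ = (0 - 6)/(10 - 4) ≡ 5/6 mod 11. 6⁻¹ ≡ 2 (mod 11), so λ ≡ 10.
  x = λ² - 4 - 10 = 100 - 14 ≡ 9; y = λ·(4 - 9) - 6 ≡ 10. → (9, 10)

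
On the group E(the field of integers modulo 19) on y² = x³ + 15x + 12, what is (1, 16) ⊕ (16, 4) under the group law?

(11, 11)

(1, 16) + (16, 4). λ = (4 - 16)/(16 - 1) ≡ 7/15 mod 19. 15⁻¹ ≡ 14 (mod 19), so λ ≡ 3.
  x = λ² - 1 - 16 = 9 - 17 ≡ 11; y = λ·(1 - 11) - 16 ≡ 11. → (11, 11)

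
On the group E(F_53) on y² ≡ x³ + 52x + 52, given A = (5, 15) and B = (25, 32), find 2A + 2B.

(13, 13)

First 2A:
Repeated addition: build up to 2A.
2A: tangent at (5, 15): λ = (3·5² + 52)/(2·15) ≡ 21/30. 30⁻¹ ≡ 23 (mod 53), so λ ≡ 21·23 ≡ 6.
  x = λ² - 5 - 5 = 36 - 10 ≡ 26; y = λ·(5 - 26) - 15 ≡ 18. → (26, 18)
2A = (26, 18).
Next 2B:
Repeated addition: build up to 2B.
2B: tangent at (25, 32): λ = (3·25² + 52)/(2·32) ≡ 19/11. 11⁻¹ ≡ 29 (mod 53), so λ ≡ 19·29 ≡ 21.
  x = λ² - 25 - 25 = 441 - 50 ≡ 20; y = λ·(25 - 20) - 32 ≡ 20. → (20, 20)
2B = (20, 20).
Finally 2A + 2B:
(26, 18) + (20, 20). λ = (20 - 18)/(20 - 26) ≡ 2/47 mod 53. 47⁻¹ ≡ 44 (mod 53), so λ ≡ 35.
  x = λ² - 26 - 20 = 1225 - 46 ≡ 13; y = λ·(26 - 13) - 18 ≡ 13. → (13, 13)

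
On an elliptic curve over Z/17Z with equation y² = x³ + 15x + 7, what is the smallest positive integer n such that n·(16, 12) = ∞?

2P: tangent at (16, 12): λ = (3·16² + 15)/(2·12) ≡ 1/7. 7⁻¹ ≡ 5 (mod 17), so λ ≡ 1·5 ≡ 5.
  x = λ² - 16 - 16 = 25 - 32 ≡ 10; y = λ·(16 - 10) - 12 ≡ 1. → (10, 1)
3P: (10, 1) + (16, 12). λ = (12 - 1)/(16 - 10) ≡ 11/6 mod 17. 6⁻¹ ≡ 3 (mod 17), so λ ≡ 16.
  x = λ² - 10 - 16 = 256 - 26 ≡ 9; y = λ·(10 - 9) - 1 ≡ 15. → (9, 15)
4P: (9, 15) + (16, 12). λ = (12 - 15)/(16 - 9) ≡ 14/7 mod 17. 7⁻¹ ≡ 5 (mod 17) since 7·5 = 35 ≡ 1, so λ ≡ 2.
  x = λ² - 9 - 16 = 4 - 25 ≡ 13; y = λ·(9 - 13) - 15 ≡ 11. → (13, 11)
5P: (13, 11) + (16, 12). λ = (12 - 11)/(16 - 13) ≡ 1/3 mod 17. 3⁻¹ ≡ 6 (mod 17), so λ ≡ 6.
  x = λ² - 13 - 16 = 36 - 29 ≡ 7; y = λ·(13 - 7) - 11 ≡ 8. → (7, 8)
6P: (7, 8) + (16, 12). λ = (12 - 8)/(16 - 7) ≡ 4/9 mod 17. 9⁻¹ ≡ 2 (mod 17), so λ ≡ 8.
  x = λ² - 7 - 16 = 64 - 23 ≡ 7; y = λ·(7 - 7) - 8 ≡ 9. → (7, 9)
7P: (7, 9) + (16, 12). λ = (12 - 9)/(16 - 7) ≡ 3/9 mod 17. 9⁻¹ ≡ 2 (mod 17) since 9·2 = 18 ≡ 1, so λ ≡ 6.
  x = λ² - 7 - 16 = 36 - 23 ≡ 13; y = λ·(7 - 13) - 9 ≡ 6. → (13, 6)
8P: (13, 6) + (16, 12). λ = (12 - 6)/(16 - 13) ≡ 6/3 mod 17. 3⁻¹ ≡ 6 (mod 17), so λ ≡ 2.
  x = λ² - 13 - 16 = 4 - 29 ≡ 9; y = λ·(13 - 9) - 6 ≡ 2. → (9, 2)
9P: (9, 2) + (16, 12). λ = (12 - 2)/(16 - 9) ≡ 10/7 mod 17. 7⁻¹ ≡ 5 (mod 17) since 7·5 = 35 ≡ 1, so λ ≡ 16.
  x = λ² - 9 - 16 = 256 - 25 ≡ 10; y = λ·(9 - 10) - 2 ≡ 16. → (10, 16)
10P: (10, 16) + (16, 12). λ = (12 - 16)/(16 - 10) ≡ 13/6 mod 17. 6⁻¹ ≡ 3 (mod 17), so λ ≡ 5.
  x = λ² - 10 - 16 = 25 - 26 ≡ 16; y = λ·(10 - 16) - 16 ≡ 5. → (16, 5)
11P: (16, 5) + (16, 12): same x and y₁ ≡ -y₂, so the sum is ∞.
11P = ∞, so the order is 11.

11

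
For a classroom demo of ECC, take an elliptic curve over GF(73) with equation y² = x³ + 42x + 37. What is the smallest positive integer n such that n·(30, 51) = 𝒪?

2P: tangent at (30, 51): λ = (3·30² + 42)/(2·51) ≡ 41/29. 29⁻¹ ≡ 68 (mod 73), so λ ≡ 41·68 ≡ 14.
  x = λ² - 30 - 30 = 196 - 60 ≡ 63; y = λ·(30 - 63) - 51 ≡ 71. → (63, 71)
3P: (63, 71) + (30, 51). λ = (51 - 71)/(30 - 63) ≡ 53/40 mod 73. 40⁻¹ ≡ 42 (mod 73), so λ ≡ 36.
  x = λ² - 63 - 30 = 1296 - 93 ≡ 35; y = λ·(63 - 35) - 71 ≡ 61. → (35, 61)
4P: (35, 61) + (30, 51). λ = (51 - 61)/(30 - 35) ≡ 63/68 mod 73. 68⁻¹ ≡ 29 (mod 73) since 68·29 = 1972 ≡ 1, so λ ≡ 2.
  x = λ² - 35 - 30 = 4 - 65 ≡ 12; y = λ·(35 - 12) - 61 ≡ 58. → (12, 58)
5P: (12, 58) + (30, 51). λ = (51 - 58)/(30 - 12) ≡ 66/18 mod 73. 18⁻¹ ≡ 69 (mod 73), so λ ≡ 28.
  x = λ² - 12 - 30 = 784 - 42 ≡ 12; y = λ·(12 - 12) - 58 ≡ 15. → (12, 15)
6P: (12, 15) + (30, 51). λ = (51 - 15)/(30 - 12) ≡ 36/18 mod 73. 18⁻¹ ≡ 69 (mod 73), so λ ≡ 2.
  x = λ² - 12 - 30 = 4 - 42 ≡ 35; y = λ·(12 - 35) - 15 ≡ 12. → (35, 12)
7P: (35, 12) + (30, 51). λ = (51 - 12)/(30 - 35) ≡ 39/68 mod 73. 68⁻¹ ≡ 29 (mod 73), so λ ≡ 36.
  x = λ² - 35 - 30 = 1296 - 65 ≡ 63; y = λ·(35 - 63) - 12 ≡ 2. → (63, 2)
8P: (63, 2) + (30, 51). λ = (51 - 2)/(30 - 63) ≡ 49/40 mod 73. 40⁻¹ ≡ 42 (mod 73), so λ ≡ 14.
  x = λ² - 63 - 30 = 196 - 93 ≡ 30; y = λ·(63 - 30) - 2 ≡ 22. → (30, 22)
9P: (30, 22) + (30, 51): same x and y₁ ≡ -y₂, so the sum is 𝒪.
9P = 𝒪, so the order is 9.

9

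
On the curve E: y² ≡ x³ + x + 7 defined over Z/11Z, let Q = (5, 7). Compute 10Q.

Repeated addition: build up to 10Q.
2Q: tangent at (5, 7): λ = (3·5² + 1)/(2·7) ≡ 10/3. 3⁻¹ ≡ 4 (mod 11), so λ ≡ 10·4 ≡ 7.
  x = λ² - 5 - 5 = 49 - 10 ≡ 6; y = λ·(5 - 6) - 7 ≡ 8. → (6, 8)
3Q: (6, 8) + (5, 7). λ = (7 - 8)/(5 - 6) ≡ 10/10 mod 11. 10⁻¹ ≡ 10 (mod 11), so λ ≡ 1.
  x = λ² - 6 - 5 = 1 - 11 ≡ 1; y = λ·(6 - 1) - 8 ≡ 8. → (1, 8)
4Q: (1, 8) + (5, 7). λ = (7 - 8)/(5 - 1) ≡ 10/4 mod 11. 4⁻¹ ≡ 3 (mod 11), so λ ≡ 8.
  x = λ² - 1 - 5 = 64 - 6 ≡ 3; y = λ·(1 - 3) - 8 ≡ 9. → (3, 9)
5Q: (3, 9) + (5, 7). λ = (7 - 9)/(5 - 3) ≡ 9/2 mod 11. 2⁻¹ ≡ 6 (mod 11), so λ ≡ 10.
  x = λ² - 3 - 5 = 100 - 8 ≡ 4; y = λ·(3 - 4) - 9 ≡ 3. → (4, 3)
6Q: (4, 3) + (5, 7). λ = (7 - 3)/(5 - 4) ≡ 4/1 mod 11. 1⁻¹ ≡ 1 (mod 11), so λ ≡ 4.
  x = λ² - 4 - 5 = 16 - 9 ≡ 7; y = λ·(4 - 7) - 3 ≡ 7. → (7, 7)
7Q: (7, 7) + (5, 7). λ = (7 - 7)/(5 - 7) ≡ 0/9 mod 11. 9⁻¹ ≡ 5 (mod 11) since 9·5 = 45 ≡ 1, so λ ≡ 0.
  x = λ² - 7 - 5 = 0 - 12 ≡ 10; y = λ·(7 - 10) - 7 ≡ 4. → (10, 4)
8Q: (10, 4) + (5, 7). λ = (7 - 4)/(5 - 10) ≡ 3/6 mod 11. 6⁻¹ ≡ 2 (mod 11) since 6·2 = 12 ≡ 1, so λ ≡ 6.
  x = λ² - 10 - 5 = 36 - 15 ≡ 10; y = λ·(10 - 10) - 4 ≡ 7. → (10, 7)
9Q: (10, 7) + (5, 7). λ = (7 - 7)/(5 - 10) ≡ 0/6 mod 11. 6⁻¹ ≡ 2 (mod 11), so λ ≡ 0.
  x = λ² - 10 - 5 = 0 - 15 ≡ 7; y = λ·(10 - 7) - 7 ≡ 4. → (7, 4)
10Q: (7, 4) + (5, 7). λ = (7 - 4)/(5 - 7) ≡ 3/9 mod 11. 9⁻¹ ≡ 5 (mod 11), so λ ≡ 4.
  x = λ² - 7 - 5 = 16 - 12 ≡ 4; y = λ·(7 - 4) - 4 ≡ 8. → (4, 8)

(4, 8)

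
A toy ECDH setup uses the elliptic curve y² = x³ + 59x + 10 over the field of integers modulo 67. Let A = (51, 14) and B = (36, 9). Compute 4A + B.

(31, 41)

First 4A:
Repeated addition: build up to 4A.
2A: tangent at (51, 14): λ = (3·51² + 59)/(2·14) ≡ 23/28. 28⁻¹ ≡ 12 (mod 67), so λ ≡ 23·12 ≡ 8.
  x = λ² - 51 - 51 = 64 - 102 ≡ 29; y = λ·(51 - 29) - 14 ≡ 28. → (29, 28)
3A: (29, 28) + (51, 14). λ = (14 - 28)/(51 - 29) ≡ 53/22 mod 67. 22⁻¹ ≡ 64 (mod 67) since 22·64 = 1408 ≡ 1, so λ ≡ 42.
  x = λ² - 29 - 51 = 1764 - 80 ≡ 9; y = λ·(29 - 9) - 28 ≡ 8. → (9, 8)
4A: (9, 8) + (51, 14). λ = (14 - 8)/(51 - 9) ≡ 6/42 mod 67. 42⁻¹ ≡ 8 (mod 67), so λ ≡ 48.
  x = λ² - 9 - 51 = 2304 - 60 ≡ 33; y = λ·(9 - 33) - 8 ≡ 46. → (33, 46)
4A = (33, 46).
Finally 4A + B:
(33, 46) + (36, 9). λ = (9 - 46)/(36 - 33) ≡ 30/3 mod 67. 3⁻¹ ≡ 45 (mod 67) since 3·45 = 135 ≡ 1, so λ ≡ 10.
  x = λ² - 33 - 36 = 100 - 69 ≡ 31; y = λ·(33 - 31) - 46 ≡ 41. → (31, 41)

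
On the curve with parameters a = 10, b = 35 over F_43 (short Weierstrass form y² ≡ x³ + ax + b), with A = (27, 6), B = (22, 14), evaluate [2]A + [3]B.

First 2A:
Repeated addition: build up to 2A.
2A: tangent at (27, 6): λ = (3·27² + 10)/(2·6) ≡ 4/12. 12⁻¹ ≡ 18 (mod 43), so λ ≡ 4·18 ≡ 29.
  x = λ² - 27 - 27 = 841 - 54 ≡ 13; y = λ·(27 - 13) - 6 ≡ 13. → (13, 13)
2A = (13, 13).
Next 3B:
Repeated addition: build up to 3B.
2B: tangent at (22, 14): λ = (3·22² + 10)/(2·14) ≡ 0/28. 28⁻¹ ≡ 20 (mod 43), so λ ≡ 0·20 ≡ 0.
  x = λ² - 22 - 22 = 0 - 44 ≡ 42; y = λ·(22 - 42) - 14 ≡ 29. → (42, 29)
3B: (42, 29) + (22, 14). λ = (14 - 29)/(22 - 42) ≡ 28/23 mod 43. 23⁻¹ ≡ 15 (mod 43), so λ ≡ 33.
  x = λ² - 42 - 22 = 1089 - 64 ≡ 36; y = λ·(42 - 36) - 29 ≡ 40. → (36, 40)
3B = (36, 40).
Finally 2A + 3B:
(13, 13) + (36, 40). λ = (40 - 13)/(36 - 13) ≡ 27/23 mod 43. 23⁻¹ ≡ 15 (mod 43), so λ ≡ 18.
  x = λ² - 13 - 36 = 324 - 49 ≡ 17; y = λ·(13 - 17) - 13 ≡ 1. → (17, 1)

(17, 1)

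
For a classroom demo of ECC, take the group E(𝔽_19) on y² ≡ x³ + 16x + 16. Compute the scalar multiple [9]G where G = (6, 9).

Repeated addition: build up to 9G.
2G: tangent at (6, 9): λ = (3·6² + 16)/(2·9) ≡ 10/18. 18⁻¹ ≡ 18 (mod 19) since 18·18 = 324 ≡ 1, so λ ≡ 10·18 ≡ 9.
  x = λ² - 6 - 6 = 81 - 12 ≡ 12; y = λ·(6 - 12) - 9 ≡ 13. → (12, 13)
3G: (12, 13) + (6, 9). λ = (9 - 13)/(6 - 12) ≡ 15/13 mod 19. 13⁻¹ ≡ 3 (mod 19) since 13·3 = 39 ≡ 1, so λ ≡ 7.
  x = λ² - 12 - 6 = 49 - 18 ≡ 12; y = λ·(12 - 12) - 13 ≡ 6. → (12, 6)
4G: (12, 6) + (6, 9). λ = (9 - 6)/(6 - 12) ≡ 3/13 mod 19. 13⁻¹ ≡ 3 (mod 19), so λ ≡ 9.
  x = λ² - 12 - 6 = 81 - 18 ≡ 6; y = λ·(12 - 6) - 6 ≡ 10. → (6, 10)
5G: (6, 10) + (6, 9): same x and y₁ ≡ -y₂, so the sum is ∞.
6G: ∞ + (6, 9) = (6, 9) (identity).
7G: tangent at (6, 9): λ = (3·6² + 16)/(2·9) ≡ 10/18. 18⁻¹ ≡ 18 (mod 19), so λ ≡ 10·18 ≡ 9.
  x = λ² - 6 - 6 = 81 - 12 ≡ 12; y = λ·(6 - 12) - 9 ≡ 13. → (12, 13)
8G: (12, 13) + (6, 9). λ = (9 - 13)/(6 - 12) ≡ 15/13 mod 19. 13⁻¹ ≡ 3 (mod 19), so λ ≡ 7.
  x = λ² - 12 - 6 = 49 - 18 ≡ 12; y = λ·(12 - 12) - 13 ≡ 6. → (12, 6)
9G: (12, 6) + (6, 9). λ = (9 - 6)/(6 - 12) ≡ 3/13 mod 19. 13⁻¹ ≡ 3 (mod 19), so λ ≡ 9.
  x = λ² - 12 - 6 = 81 - 18 ≡ 6; y = λ·(12 - 6) - 6 ≡ 10. → (6, 10)

(6, 10)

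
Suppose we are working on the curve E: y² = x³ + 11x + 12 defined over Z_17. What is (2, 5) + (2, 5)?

(12, 6)

tangent at (2, 5): λ = (3·2² + 11)/(2·5) ≡ 6/10. 10⁻¹ ≡ 12 (mod 17) since 10·12 = 120 ≡ 1, so λ ≡ 6·12 ≡ 4.
  x = λ² - 2 - 2 = 16 - 4 ≡ 12; y = λ·(2 - 12) - 5 ≡ 6. → (12, 6)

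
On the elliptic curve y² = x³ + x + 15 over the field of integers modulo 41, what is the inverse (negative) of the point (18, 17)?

(18, 24)

-(18, 17) = (18, -17 mod 41) = (18, 24).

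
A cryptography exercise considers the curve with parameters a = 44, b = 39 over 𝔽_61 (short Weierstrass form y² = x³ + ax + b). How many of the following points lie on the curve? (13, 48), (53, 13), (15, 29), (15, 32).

(13, 48): 48² ≡ 47, rhs ≡ 2 → off.
(53, 13): 13² ≡ 47, rhs ≡ 29 → off.
(15, 29): 29² ≡ 48, rhs ≡ 48 → on.
(15, 32): 32² ≡ 48, rhs ≡ 48 → on.

2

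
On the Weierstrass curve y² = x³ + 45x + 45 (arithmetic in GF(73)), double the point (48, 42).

(54, 19)

tangent at (48, 42): λ = (3·48² + 45)/(2·42) ≡ 22/11. 11⁻¹ ≡ 20 (mod 73), so λ ≡ 22·20 ≡ 2.
  x = λ² - 48 - 48 = 4 - 96 ≡ 54; y = λ·(48 - 54) - 42 ≡ 19. → (54, 19)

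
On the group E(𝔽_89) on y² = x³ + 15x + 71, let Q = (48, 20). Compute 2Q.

(14, 34)

tangent at (48, 20): λ = (3·48² + 15)/(2·20) ≡ 74/40. 40⁻¹ ≡ 69 (mod 89), so λ ≡ 74·69 ≡ 33.
  x = λ² - 48 - 48 = 1089 - 96 ≡ 14; y = λ·(48 - 14) - 20 ≡ 34. → (14, 34)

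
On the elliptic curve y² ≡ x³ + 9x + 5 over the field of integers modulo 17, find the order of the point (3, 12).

2P: tangent at (3, 12): λ = (3·3² + 9)/(2·12) ≡ 2/7. 7⁻¹ ≡ 5 (mod 17) since 7·5 = 35 ≡ 1, so λ ≡ 2·5 ≡ 10.
  x = λ² - 3 - 3 = 100 - 6 ≡ 9; y = λ·(3 - 9) - 12 ≡ 13. → (9, 13)
3P: (9, 13) + (3, 12). λ = (12 - 13)/(3 - 9) ≡ 16/11 mod 17. 11⁻¹ ≡ 14 (mod 17) since 11·14 = 154 ≡ 1, so λ ≡ 3.
  x = λ² - 9 - 3 = 9 - 12 ≡ 14; y = λ·(9 - 14) - 13 ≡ 6. → (14, 6)
4P: (14, 6) + (3, 12). λ = (12 - 6)/(3 - 14) ≡ 6/6 mod 17. 6⁻¹ ≡ 3 (mod 17), so λ ≡ 1.
  x = λ² - 14 - 3 = 1 - 17 ≡ 1; y = λ·(14 - 1) - 6 ≡ 7. → (1, 7)
5P: (1, 7) + (3, 12). λ = (12 - 7)/(3 - 1) ≡ 5/2 mod 17. 2⁻¹ ≡ 9 (mod 17) since 2·9 = 18 ≡ 1, so λ ≡ 11.
  x = λ² - 1 - 3 = 121 - 4 ≡ 15; y = λ·(1 - 15) - 7 ≡ 9. → (15, 9)
6P: (15, 9) + (3, 12). λ = (12 - 9)/(3 - 15) ≡ 3/5 mod 17. 5⁻¹ ≡ 7 (mod 17) since 5·7 = 35 ≡ 1, so λ ≡ 4.
  x = λ² - 15 - 3 = 16 - 18 ≡ 15; y = λ·(15 - 15) - 9 ≡ 8. → (15, 8)
7P: (15, 8) + (3, 12). λ = (12 - 8)/(3 - 15) ≡ 4/5 mod 17. 5⁻¹ ≡ 7 (mod 17), so λ ≡ 11.
  x = λ² - 15 - 3 = 121 - 18 ≡ 1; y = λ·(15 - 1) - 8 ≡ 10. → (1, 10)
8P: (1, 10) + (3, 12). λ = (12 - 10)/(3 - 1) ≡ 2/2 mod 17. 2⁻¹ ≡ 9 (mod 17), so λ ≡ 1.
  x = λ² - 1 - 3 = 1 - 4 ≡ 14; y = λ·(1 - 14) - 10 ≡ 11. → (14, 11)
9P: (14, 11) + (3, 12). λ = (12 - 11)/(3 - 14) ≡ 1/6 mod 17. 6⁻¹ ≡ 3 (mod 17) since 6·3 = 18 ≡ 1, so λ ≡ 3.
  x = λ² - 14 - 3 = 9 - 17 ≡ 9; y = λ·(14 - 9) - 11 ≡ 4. → (9, 4)
10P: (9, 4) + (3, 12). λ = (12 - 4)/(3 - 9) ≡ 8/11 mod 17. 11⁻¹ ≡ 14 (mod 17) since 11·14 = 154 ≡ 1, so λ ≡ 10.
  x = λ² - 9 - 3 = 100 - 12 ≡ 3; y = λ·(9 - 3) - 4 ≡ 5. → (3, 5)
11P: (3, 5) + (3, 12): same x and y₁ ≡ -y₂, so the sum is O.
11P = O, so the order is 11.

11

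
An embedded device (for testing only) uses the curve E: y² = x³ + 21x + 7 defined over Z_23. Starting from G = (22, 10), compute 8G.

Double-and-add on 8 = (1000)₂. Start with G = (22, 10) for the leading 1-bit.
double: tangent at (22, 10): λ = (3·22² + 21)/(2·10) ≡ 1/20. 20⁻¹ ≡ 15 (mod 23), so λ ≡ 1·15 ≡ 15.
  x = λ² - 22 - 22 = 225 - 44 ≡ 20; y = λ·(22 - 20) - 10 ≡ 20. → (20, 20)
double: tangent at (20, 20): λ = (3·20² + 21)/(2·20) ≡ 2/17. 17⁻¹ ≡ 19 (mod 23), so λ ≡ 2·19 ≡ 15.
  x = λ² - 20 - 20 = 225 - 40 ≡ 1; y = λ·(20 - 1) - 20 ≡ 12. → (1, 12)
double: tangent at (1, 12): λ = (3·1² + 21)/(2·12) ≡ 1/1. 1⁻¹ ≡ 1 (mod 23), so λ ≡ 1·1 ≡ 1.
  x = λ² - 1 - 1 = 1 - 2 ≡ 22; y = λ·(1 - 22) - 12 ≡ 13. → (22, 13)

(22, 13)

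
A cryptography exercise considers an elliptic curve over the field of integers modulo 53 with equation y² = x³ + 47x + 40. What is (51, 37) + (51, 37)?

(3, 7)

tangent at (51, 37): λ = (3·51² + 47)/(2·37) ≡ 6/21. 21⁻¹ ≡ 48 (mod 53), so λ ≡ 6·48 ≡ 23.
  x = λ² - 51 - 51 = 529 - 102 ≡ 3; y = λ·(51 - 3) - 37 ≡ 7. → (3, 7)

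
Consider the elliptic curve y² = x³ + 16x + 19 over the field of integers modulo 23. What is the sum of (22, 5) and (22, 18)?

The two points share x = 22 and their y-coordinates satisfy 5 + 18 ≡ 0 (mod 23), so they are inverses. Their sum is ∞.

O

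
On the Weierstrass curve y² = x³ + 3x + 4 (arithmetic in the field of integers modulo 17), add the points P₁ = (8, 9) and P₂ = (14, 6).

(8, 8)

(8, 9) + (14, 6). λ = (6 - 9)/(14 - 8) ≡ 14/6 mod 17. 6⁻¹ ≡ 3 (mod 17) since 6·3 = 18 ≡ 1, so λ ≡ 8.
  x = λ² - 8 - 14 = 64 - 22 ≡ 8; y = λ·(8 - 8) - 9 ≡ 8. → (8, 8)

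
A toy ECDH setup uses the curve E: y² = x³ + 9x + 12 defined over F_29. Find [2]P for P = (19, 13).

(15, 10)

tangent at (19, 13): λ = (3·19² + 9)/(2·13) ≡ 19/26. 26⁻¹ ≡ 19 (mod 29) since 26·19 = 494 ≡ 1, so λ ≡ 19·19 ≡ 13.
  x = λ² - 19 - 19 = 169 - 38 ≡ 15; y = λ·(19 - 15) - 13 ≡ 10. → (15, 10)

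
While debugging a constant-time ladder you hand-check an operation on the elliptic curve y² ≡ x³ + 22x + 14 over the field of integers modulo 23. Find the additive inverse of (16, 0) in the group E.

-(16, 0) = (16, -0 mod 23) = (16, 0).

(16, 0)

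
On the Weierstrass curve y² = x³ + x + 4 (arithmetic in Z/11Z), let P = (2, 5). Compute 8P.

Repeated addition: build up to 8P.
2P: tangent at (2, 5): λ = (3·2² + 1)/(2·5) ≡ 2/10. 10⁻¹ ≡ 10 (mod 11) since 10·10 = 100 ≡ 1, so λ ≡ 2·10 ≡ 9.
  x = λ² - 2 - 2 = 81 - 4 ≡ 0; y = λ·(2 - 0) - 5 ≡ 2. → (0, 2)
3P: (0, 2) + (2, 5). λ = (5 - 2)/(2 - 0) ≡ 3/2 mod 11. 2⁻¹ ≡ 6 (mod 11), so λ ≡ 7.
  x = λ² - 0 - 2 = 49 - 2 ≡ 3; y = λ·(0 - 3) - 2 ≡ 10. → (3, 10)
4P: (3, 10) + (2, 5). λ = (5 - 10)/(2 - 3) ≡ 6/10 mod 11. 10⁻¹ ≡ 10 (mod 11), so λ ≡ 5.
  x = λ² - 3 - 2 = 25 - 5 ≡ 9; y = λ·(3 - 9) - 10 ≡ 4. → (9, 4)
5P: (9, 4) + (2, 5). λ = (5 - 4)/(2 - 9) ≡ 1/4 mod 11. 4⁻¹ ≡ 3 (mod 11), so λ ≡ 3.
  x = λ² - 9 - 2 = 9 - 11 ≡ 9; y = λ·(9 - 9) - 4 ≡ 7. → (9, 7)
6P: (9, 7) + (2, 5). λ = (5 - 7)/(2 - 9) ≡ 9/4 mod 11. 4⁻¹ ≡ 3 (mod 11), so λ ≡ 5.
  x = λ² - 9 - 2 = 25 - 11 ≡ 3; y = λ·(9 - 3) - 7 ≡ 1. → (3, 1)
7P: (3, 1) + (2, 5). λ = (5 - 1)/(2 - 3) ≡ 4/10 mod 11. 10⁻¹ ≡ 10 (mod 11), so λ ≡ 7.
  x = λ² - 3 - 2 = 49 - 5 ≡ 0; y = λ·(3 - 0) - 1 ≡ 9. → (0, 9)
8P: (0, 9) + (2, 5). λ = (5 - 9)/(2 - 0) ≡ 7/2 mod 11. 2⁻¹ ≡ 6 (mod 11) since 2·6 = 12 ≡ 1, so λ ≡ 9.
  x = λ² - 0 - 2 = 81 - 2 ≡ 2; y = λ·(0 - 2) - 9 ≡ 6. → (2, 6)

(2, 6)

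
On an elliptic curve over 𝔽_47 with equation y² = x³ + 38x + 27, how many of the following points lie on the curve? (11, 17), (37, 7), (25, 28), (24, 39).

0

(11, 17): 17² ≡ 7, rhs ≡ 37 → off.
(37, 7): 7² ≡ 2, rhs ≡ 10 → off.
(25, 28): 28² ≡ 32, rhs ≡ 11 → off.
(24, 39): 39² ≡ 17, rhs ≡ 5 → off.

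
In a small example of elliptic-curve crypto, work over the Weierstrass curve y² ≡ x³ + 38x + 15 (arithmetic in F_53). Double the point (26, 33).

tangent at (26, 33): λ = (3·26² + 38)/(2·33) ≡ 52/13. 13⁻¹ ≡ 49 (mod 53), so λ ≡ 52·49 ≡ 4.
  x = λ² - 26 - 26 = 16 - 52 ≡ 17; y = λ·(26 - 17) - 33 ≡ 3. → (17, 3)

(17, 3)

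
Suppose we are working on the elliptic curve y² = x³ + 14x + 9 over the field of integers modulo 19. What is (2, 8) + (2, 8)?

tangent at (2, 8): λ = (3·2² + 14)/(2·8) ≡ 7/16. 16⁻¹ ≡ 6 (mod 19), so λ ≡ 7·6 ≡ 4.
  x = λ² - 2 - 2 = 16 - 4 ≡ 12; y = λ·(2 - 12) - 8 ≡ 9. → (12, 9)

(12, 9)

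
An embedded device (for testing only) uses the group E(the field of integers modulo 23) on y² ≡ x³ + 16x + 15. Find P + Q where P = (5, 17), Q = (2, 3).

(2, 20)

(5, 17) + (2, 3). λ = (3 - 17)/(2 - 5) ≡ 9/20 mod 23. 20⁻¹ ≡ 15 (mod 23) since 20·15 = 300 ≡ 1, so λ ≡ 20.
  x = λ² - 5 - 2 = 400 - 7 ≡ 2; y = λ·(5 - 2) - 17 ≡ 20. → (2, 20)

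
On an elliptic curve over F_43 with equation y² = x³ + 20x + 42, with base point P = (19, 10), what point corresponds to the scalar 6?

Double-and-add on 6 = (110)₂. Start with P = (19, 10) for the leading 1-bit.
double: tangent at (19, 10): λ = (3·19² + 20)/(2·10) ≡ 28/20. 20⁻¹ ≡ 28 (mod 43), so λ ≡ 28·28 ≡ 10.
  x = λ² - 19 - 19 = 100 - 38 ≡ 19; y = λ·(19 - 19) - 10 ≡ 33. → (19, 33)
add P: (19, 33) + (19, 10): same x and y₁ ≡ -y₂, so the sum is O.
double: O + O = O (identity).

O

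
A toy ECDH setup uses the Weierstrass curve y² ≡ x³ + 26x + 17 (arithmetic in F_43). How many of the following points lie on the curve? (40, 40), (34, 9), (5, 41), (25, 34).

1

(40, 40): 40² ≡ 9, rhs ≡ 41 → off.
(34, 9): 9² ≡ 38, rhs ≡ 0 → off.
(5, 41): 41² ≡ 4, rhs ≡ 14 → off.
(25, 34): 34² ≡ 38, rhs ≡ 38 → on.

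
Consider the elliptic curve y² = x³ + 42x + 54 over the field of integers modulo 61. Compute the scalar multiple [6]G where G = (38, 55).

(25, 36)

Double-and-add on 6 = (110)₂. Start with G = (38, 55) for the leading 1-bit.
double: tangent at (38, 55): λ = (3·38² + 42)/(2·55) ≡ 43/49. 49⁻¹ ≡ 5 (mod 61), so λ ≡ 43·5 ≡ 32.
  x = λ² - 38 - 38 = 1024 - 76 ≡ 33; y = λ·(38 - 33) - 55 ≡ 44. → (33, 44)
add G: (33, 44) + (38, 55). λ = (55 - 44)/(38 - 33) ≡ 11/5 mod 61. 5⁻¹ ≡ 49 (mod 61), so λ ≡ 51.
  x = λ² - 33 - 38 = 2601 - 71 ≡ 29; y = λ·(33 - 29) - 44 ≡ 38. → (29, 38)
double: tangent at (29, 38): λ = (3·29² + 42)/(2·38) ≡ 3/15. 15⁻¹ ≡ 57 (mod 61), so λ ≡ 3·57 ≡ 49.
  x = λ² - 29 - 29 = 2401 - 58 ≡ 25; y = λ·(29 - 25) - 38 ≡ 36. → (25, 36)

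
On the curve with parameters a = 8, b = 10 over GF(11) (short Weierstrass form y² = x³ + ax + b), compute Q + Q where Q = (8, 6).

(10, 1)

tangent at (8, 6): λ = (3·8² + 8)/(2·6) ≡ 2/1. 1⁻¹ ≡ 1 (mod 11), so λ ≡ 2·1 ≡ 2.
  x = λ² - 8 - 8 = 4 - 16 ≡ 10; y = λ·(8 - 10) - 6 ≡ 1. → (10, 1)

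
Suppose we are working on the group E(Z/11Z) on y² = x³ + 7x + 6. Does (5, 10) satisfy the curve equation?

yes

y² = 10² ≡ 1; x³ + 7x + 6 = 166 ≡ 1 (mod 11). 1 = 1.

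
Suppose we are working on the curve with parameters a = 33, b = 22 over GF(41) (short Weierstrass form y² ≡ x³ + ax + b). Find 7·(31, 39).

(24, 1)

Write P = (31, 39).
Repeated addition: build up to 7P.
2P: tangent at (31, 39): λ = (3·31² + 33)/(2·39) ≡ 5/37. 37⁻¹ ≡ 10 (mod 41), so λ ≡ 5·10 ≡ 9.
  x = λ² - 31 - 31 = 81 - 62 ≡ 19; y = λ·(31 - 19) - 39 ≡ 28. → (19, 28)
3P: (19, 28) + (31, 39). λ = (39 - 28)/(31 - 19) ≡ 11/12 mod 41. 12⁻¹ ≡ 24 (mod 41), so λ ≡ 18.
  x = λ² - 19 - 31 = 324 - 50 ≡ 28; y = λ·(19 - 28) - 28 ≡ 15. → (28, 15)
4P: (28, 15) + (31, 39). λ = (39 - 15)/(31 - 28) ≡ 24/3 mod 41. 3⁻¹ ≡ 14 (mod 41), so λ ≡ 8.
  x = λ² - 28 - 31 = 64 - 59 ≡ 5; y = λ·(28 - 5) - 15 ≡ 5. → (5, 5)
5P: (5, 5) + (31, 39). λ = (39 - 5)/(31 - 5) ≡ 34/26 mod 41. 26⁻¹ ≡ 30 (mod 41) since 26·30 = 780 ≡ 1, so λ ≡ 36.
  x = λ² - 5 - 31 = 1296 - 36 ≡ 30; y = λ·(5 - 30) - 5 ≡ 38. → (30, 38)
6P: (30, 38) + (31, 39). λ = (39 - 38)/(31 - 30) ≡ 1/1 mod 41. 1⁻¹ ≡ 1 (mod 41), so λ ≡ 1.
  x = λ² - 30 - 31 = 1 - 61 ≡ 22; y = λ·(30 - 22) - 38 ≡ 11. → (22, 11)
7P: (22, 11) + (31, 39). λ = (39 - 11)/(31 - 22) ≡ 28/9 mod 41. 9⁻¹ ≡ 32 (mod 41), so λ ≡ 35.
  x = λ² - 22 - 31 = 1225 - 53 ≡ 24; y = λ·(22 - 24) - 11 ≡ 1. → (24, 1)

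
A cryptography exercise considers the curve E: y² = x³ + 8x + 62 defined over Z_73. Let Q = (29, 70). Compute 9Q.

(5, 64)

Repeated addition: build up to 9Q.
2Q: tangent at (29, 70): λ = (3·29² + 8)/(2·70) ≡ 49/67. 67⁻¹ ≡ 12 (mod 73), so λ ≡ 49·12 ≡ 4.
  x = λ² - 29 - 29 = 16 - 58 ≡ 31; y = λ·(29 - 31) - 70 ≡ 68. → (31, 68)
3Q: (31, 68) + (29, 70). λ = (70 - 68)/(29 - 31) ≡ 2/71 mod 73. 71⁻¹ ≡ 36 (mod 73) since 71·36 = 2556 ≡ 1, so λ ≡ 72.
  x = λ² - 31 - 29 = 5184 - 60 ≡ 14; y = λ·(31 - 14) - 68 ≡ 61. → (14, 61)
4Q: (14, 61) + (29, 70). λ = (70 - 61)/(29 - 14) ≡ 9/15 mod 73. 15⁻¹ ≡ 39 (mod 73), so λ ≡ 59.
  x = λ² - 14 - 29 = 3481 - 43 ≡ 7; y = λ·(14 - 7) - 61 ≡ 60. → (7, 60)
5Q: (7, 60) + (29, 70). λ = (70 - 60)/(29 - 7) ≡ 10/22 mod 73. 22⁻¹ ≡ 10 (mod 73), so λ ≡ 27.
  x = λ² - 7 - 29 = 729 - 36 ≡ 36; y = λ·(7 - 36) - 60 ≡ 33. → (36, 33)
6Q: (36, 33) + (29, 70). λ = (70 - 33)/(29 - 36) ≡ 37/66 mod 73. 66⁻¹ ≡ 52 (mod 73), so λ ≡ 26.
  x = λ² - 36 - 29 = 676 - 65 ≡ 27; y = λ·(36 - 27) - 33 ≡ 55. → (27, 55)
7Q: (27, 55) + (29, 70). λ = (70 - 55)/(29 - 27) ≡ 15/2 mod 73. 2⁻¹ ≡ 37 (mod 73) since 2·37 = 74 ≡ 1, so λ ≡ 44.
  x = λ² - 27 - 29 = 1936 - 56 ≡ 55; y = λ·(27 - 55) - 55 ≡ 27. → (55, 27)
8Q: (55, 27) + (29, 70). λ = (70 - 27)/(29 - 55) ≡ 43/47 mod 73. 47⁻¹ ≡ 14 (mod 73), so λ ≡ 18.
  x = λ² - 55 - 29 = 324 - 84 ≡ 21; y = λ·(55 - 21) - 27 ≡ 1. → (21, 1)
9Q: (21, 1) + (29, 70). λ = (70 - 1)/(29 - 21) ≡ 69/8 mod 73. 8⁻¹ ≡ 64 (mod 73) since 8·64 = 512 ≡ 1, so λ ≡ 36.
  x = λ² - 21 - 29 = 1296 - 50 ≡ 5; y = λ·(21 - 5) - 1 ≡ 64. → (5, 64)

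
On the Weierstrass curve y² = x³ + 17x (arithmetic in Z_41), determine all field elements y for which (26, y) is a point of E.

x³ + 17x + 0 = 18018 ≡ 19 (mod 41).
19 is a non-residue mod 41; no y exists.

none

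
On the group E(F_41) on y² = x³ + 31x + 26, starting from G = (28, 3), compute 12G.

Repeated addition: build up to 12G.
2G: tangent at (28, 3): λ = (3·28² + 31)/(2·3) ≡ 5/6. 6⁻¹ ≡ 7 (mod 41), so λ ≡ 5·7 ≡ 35.
  x = λ² - 28 - 28 = 1225 - 56 ≡ 21; y = λ·(28 - 21) - 3 ≡ 37. → (21, 37)
3G: (21, 37) + (28, 3). λ = (3 - 37)/(28 - 21) ≡ 7/7 mod 41. 7⁻¹ ≡ 6 (mod 41), so λ ≡ 1.
  x = λ² - 21 - 28 = 1 - 49 ≡ 34; y = λ·(21 - 34) - 37 ≡ 32. → (34, 32)
4G: (34, 32) + (28, 3). λ = (3 - 32)/(28 - 34) ≡ 12/35 mod 41. 35⁻¹ ≡ 34 (mod 41), so λ ≡ 39.
  x = λ² - 34 - 28 = 1521 - 62 ≡ 24; y = λ·(34 - 24) - 32 ≡ 30. → (24, 30)
5G: (24, 30) + (28, 3). λ = (3 - 30)/(28 - 24) ≡ 14/4 mod 41. 4⁻¹ ≡ 31 (mod 41) since 4·31 = 124 ≡ 1, so λ ≡ 24.
  x = λ² - 24 - 28 = 576 - 52 ≡ 32; y = λ·(24 - 32) - 30 ≡ 24. → (32, 24)
6G: (32, 24) + (28, 3). λ = (3 - 24)/(28 - 32) ≡ 20/37 mod 41. 37⁻¹ ≡ 10 (mod 41), so λ ≡ 36.
  x = λ² - 32 - 28 = 1296 - 60 ≡ 6; y = λ·(32 - 6) - 24 ≡ 10. → (6, 10)
7G: (6, 10) + (28, 3). λ = (3 - 10)/(28 - 6) ≡ 34/22 mod 41. 22⁻¹ ≡ 28 (mod 41), so λ ≡ 9.
  x = λ² - 6 - 28 = 81 - 34 ≡ 6; y = λ·(6 - 6) - 10 ≡ 31. → (6, 31)
8G: (6, 31) + (28, 3). λ = (3 - 31)/(28 - 6) ≡ 13/22 mod 41. 22⁻¹ ≡ 28 (mod 41), so λ ≡ 36.
  x = λ² - 6 - 28 = 1296 - 34 ≡ 32; y = λ·(6 - 32) - 31 ≡ 17. → (32, 17)
9G: (32, 17) + (28, 3). λ = (3 - 17)/(28 - 32) ≡ 27/37 mod 41. 37⁻¹ ≡ 10 (mod 41), so λ ≡ 24.
  x = λ² - 32 - 28 = 576 - 60 ≡ 24; y = λ·(32 - 24) - 17 ≡ 11. → (24, 11)
10G: (24, 11) + (28, 3). λ = (3 - 11)/(28 - 24) ≡ 33/4 mod 41. 4⁻¹ ≡ 31 (mod 41), so λ ≡ 39.
  x = λ² - 24 - 28 = 1521 - 52 ≡ 34; y = λ·(24 - 34) - 11 ≡ 9. → (34, 9)
11G: (34, 9) + (28, 3). λ = (3 - 9)/(28 - 34) ≡ 35/35 mod 41. 35⁻¹ ≡ 34 (mod 41), so λ ≡ 1.
  x = λ² - 34 - 28 = 1 - 62 ≡ 21; y = λ·(34 - 21) - 9 ≡ 4. → (21, 4)
12G: (21, 4) + (28, 3). λ = (3 - 4)/(28 - 21) ≡ 40/7 mod 41. 7⁻¹ ≡ 6 (mod 41) since 7·6 = 42 ≡ 1, so λ ≡ 35.
  x = λ² - 21 - 28 = 1225 - 49 ≡ 28; y = λ·(21 - 28) - 4 ≡ 38. → (28, 38)

(28, 38)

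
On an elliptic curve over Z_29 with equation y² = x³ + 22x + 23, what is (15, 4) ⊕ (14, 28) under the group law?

(15, 4) + (14, 28). λ = (28 - 4)/(14 - 15) ≡ 24/28 mod 29. 28⁻¹ ≡ 28 (mod 29) since 28·28 = 784 ≡ 1, so λ ≡ 5.
  x = λ² - 15 - 14 = 25 - 29 ≡ 25; y = λ·(15 - 25) - 4 ≡ 4. → (25, 4)

(25, 4)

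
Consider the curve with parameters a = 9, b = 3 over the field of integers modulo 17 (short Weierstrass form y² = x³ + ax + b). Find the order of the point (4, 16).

2P: tangent at (4, 16): λ = (3·4² + 9)/(2·16) ≡ 6/15. 15⁻¹ ≡ 8 (mod 17) since 15·8 = 120 ≡ 1, so λ ≡ 6·8 ≡ 14.
  x = λ² - 4 - 4 = 196 - 8 ≡ 1; y = λ·(4 - 1) - 16 ≡ 9. → (1, 9)
3P: (1, 9) + (4, 16). λ = (16 - 9)/(4 - 1) ≡ 7/3 mod 17. 3⁻¹ ≡ 6 (mod 17) since 3·6 = 18 ≡ 1, so λ ≡ 8.
  x = λ² - 1 - 4 = 64 - 5 ≡ 8; y = λ·(1 - 8) - 9 ≡ 3. → (8, 3)
4P: (8, 3) + (4, 16). λ = (16 - 3)/(4 - 8) ≡ 13/13 mod 17. 13⁻¹ ≡ 4 (mod 17), so λ ≡ 1.
  x = λ² - 8 - 4 = 1 - 12 ≡ 6; y = λ·(8 - 6) - 3 ≡ 16. → (6, 16)
5P: (6, 16) + (4, 16). λ = (16 - 16)/(4 - 6) ≡ 0/15 mod 17. 15⁻¹ ≡ 8 (mod 17), so λ ≡ 0.
  x = λ² - 6 - 4 = 0 - 10 ≡ 7; y = λ·(6 - 7) - 16 ≡ 1. → (7, 1)
6P: (7, 1) + (4, 16). λ = (16 - 1)/(4 - 7) ≡ 15/14 mod 17. 14⁻¹ ≡ 11 (mod 17), so λ ≡ 12.
  x = λ² - 7 - 4 = 144 - 11 ≡ 14; y = λ·(7 - 14) - 1 ≡ 0. → (14, 0)
7P: (14, 0) + (4, 16). λ = (16 - 0)/(4 - 14) ≡ 16/7 mod 17. 7⁻¹ ≡ 5 (mod 17) since 7·5 = 35 ≡ 1, so λ ≡ 12.
  x = λ² - 14 - 4 = 144 - 18 ≡ 7; y = λ·(14 - 7) - 0 ≡ 16. → (7, 16)
8P: (7, 16) + (4, 16). λ = (16 - 16)/(4 - 7) ≡ 0/14 mod 17. 14⁻¹ ≡ 11 (mod 17), so λ ≡ 0.
  x = λ² - 7 - 4 = 0 - 11 ≡ 6; y = λ·(7 - 6) - 16 ≡ 1. → (6, 1)
9P: (6, 1) + (4, 16). λ = (16 - 1)/(4 - 6) ≡ 15/15 mod 17. 15⁻¹ ≡ 8 (mod 17) since 15·8 = 120 ≡ 1, so λ ≡ 1.
  x = λ² - 6 - 4 = 1 - 10 ≡ 8; y = λ·(6 - 8) - 1 ≡ 14. → (8, 14)
10P: (8, 14) + (4, 16). λ = (16 - 14)/(4 - 8) ≡ 2/13 mod 17. 13⁻¹ ≡ 4 (mod 17) since 13·4 = 52 ≡ 1, so λ ≡ 8.
  x = λ² - 8 - 4 = 64 - 12 ≡ 1; y = λ·(8 - 1) - 14 ≡ 8. → (1, 8)
11P: (1, 8) + (4, 16). λ = (16 - 8)/(4 - 1) ≡ 8/3 mod 17. 3⁻¹ ≡ 6 (mod 17), so λ ≡ 14.
  x = λ² - 1 - 4 = 196 - 5 ≡ 4; y = λ·(1 - 4) - 8 ≡ 1. → (4, 1)
12P: (4, 1) + (4, 16): same x and y₁ ≡ -y₂, so the sum is O.
12P = O, so the order is 12.

12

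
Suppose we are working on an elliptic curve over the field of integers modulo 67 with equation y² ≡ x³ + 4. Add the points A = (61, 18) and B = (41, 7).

(5, 53)

(61, 18) + (41, 7). λ = (7 - 18)/(41 - 61) ≡ 56/47 mod 67. 47⁻¹ ≡ 10 (mod 67), so λ ≡ 24.
  x = λ² - 61 - 41 = 576 - 102 ≡ 5; y = λ·(61 - 5) - 18 ≡ 53. → (5, 53)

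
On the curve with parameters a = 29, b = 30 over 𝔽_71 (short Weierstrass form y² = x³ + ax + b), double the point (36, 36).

tangent at (36, 36): λ = (3·36² + 29)/(2·36) ≡ 12/1. 1⁻¹ ≡ 1 (mod 71), so λ ≡ 12·1 ≡ 12.
  x = λ² - 36 - 36 = 144 - 72 ≡ 1; y = λ·(36 - 1) - 36 ≡ 29. → (1, 29)

(1, 29)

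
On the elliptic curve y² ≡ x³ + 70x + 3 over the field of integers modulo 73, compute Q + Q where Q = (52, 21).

(45, 53)

tangent at (52, 21): λ = (3·52² + 70)/(2·21) ≡ 6/42. 42⁻¹ ≡ 40 (mod 73) since 42·40 = 1680 ≡ 1, so λ ≡ 6·40 ≡ 21.
  x = λ² - 52 - 52 = 441 - 104 ≡ 45; y = λ·(52 - 45) - 21 ≡ 53. → (45, 53)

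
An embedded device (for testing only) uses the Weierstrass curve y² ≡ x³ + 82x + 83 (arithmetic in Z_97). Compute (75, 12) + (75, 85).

O

The two points share x = 75 and their y-coordinates satisfy 12 + 85 ≡ 0 (mod 97), so they are inverses. Their sum is ∞.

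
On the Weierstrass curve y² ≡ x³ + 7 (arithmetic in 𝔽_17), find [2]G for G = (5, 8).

tangent at (5, 8): λ = (3·5² + 0)/(2·8) ≡ 7/16. 16⁻¹ ≡ 16 (mod 17), so λ ≡ 7·16 ≡ 10.
  x = λ² - 5 - 5 = 100 - 10 ≡ 5; y = λ·(5 - 5) - 8 ≡ 9. → (5, 9)

(5, 9)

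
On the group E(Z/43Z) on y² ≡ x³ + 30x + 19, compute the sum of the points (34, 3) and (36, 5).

(17, 14)

(34, 3) + (36, 5). λ = (5 - 3)/(36 - 34) ≡ 2/2 mod 43. 2⁻¹ ≡ 22 (mod 43), so λ ≡ 1.
  x = λ² - 34 - 36 = 1 - 70 ≡ 17; y = λ·(34 - 17) - 3 ≡ 14. → (17, 14)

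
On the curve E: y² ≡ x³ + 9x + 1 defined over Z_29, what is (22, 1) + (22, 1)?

(8, 18)

tangent at (22, 1): λ = (3·22² + 9)/(2·1) ≡ 11/2. 2⁻¹ ≡ 15 (mod 29), so λ ≡ 11·15 ≡ 20.
  x = λ² - 22 - 22 = 400 - 44 ≡ 8; y = λ·(22 - 8) - 1 ≡ 18. → (8, 18)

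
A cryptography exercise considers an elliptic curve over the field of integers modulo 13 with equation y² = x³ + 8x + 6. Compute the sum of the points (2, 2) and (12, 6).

(8, 6)

(2, 2) + (12, 6). λ = (6 - 2)/(12 - 2) ≡ 4/10 mod 13. 10⁻¹ ≡ 4 (mod 13) since 10·4 = 40 ≡ 1, so λ ≡ 3.
  x = λ² - 2 - 12 = 9 - 14 ≡ 8; y = λ·(2 - 8) - 2 ≡ 6. → (8, 6)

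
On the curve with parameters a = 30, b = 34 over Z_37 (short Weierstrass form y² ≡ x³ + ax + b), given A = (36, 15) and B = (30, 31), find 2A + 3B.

(2, 19)

First 2A:
Repeated addition: build up to 2A.
2A: tangent at (36, 15): λ = (3·36² + 30)/(2·15) ≡ 33/30. 30⁻¹ ≡ 21 (mod 37), so λ ≡ 33·21 ≡ 27.
  x = λ² - 36 - 36 = 729 - 72 ≡ 28; y = λ·(36 - 28) - 15 ≡ 16. → (28, 16)
2A = (28, 16).
Next 3B:
Repeated addition: build up to 3B.
2B: tangent at (30, 31): λ = (3·30² + 30)/(2·31) ≡ 29/25. 25⁻¹ ≡ 3 (mod 37), so λ ≡ 29·3 ≡ 13.
  x = λ² - 30 - 30 = 169 - 60 ≡ 35; y = λ·(30 - 35) - 31 ≡ 15. → (35, 15)
3B: (35, 15) + (30, 31). λ = (31 - 15)/(30 - 35) ≡ 16/32 mod 37. 32⁻¹ ≡ 22 (mod 37), so λ ≡ 19.
  x = λ² - 35 - 30 = 361 - 65 ≡ 0; y = λ·(35 - 0) - 15 ≡ 21. → (0, 21)
3B = (0, 21).
Finally 2A + 3B:
(28, 16) + (0, 21). λ = (21 - 16)/(0 - 28) ≡ 5/9 mod 37. 9⁻¹ ≡ 33 (mod 37), so λ ≡ 17.
  x = λ² - 28 - 0 = 289 - 28 ≡ 2; y = λ·(28 - 2) - 16 ≡ 19. → (2, 19)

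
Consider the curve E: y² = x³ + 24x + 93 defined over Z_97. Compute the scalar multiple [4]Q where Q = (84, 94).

(78, 76)

Double-and-add on 4 = (100)₂. Start with Q = (84, 94) for the leading 1-bit.
double: tangent at (84, 94): λ = (3·84² + 24)/(2·94) ≡ 46/91. 91⁻¹ ≡ 16 (mod 97) since 91·16 = 1456 ≡ 1, so λ ≡ 46·16 ≡ 57.
  x = λ² - 84 - 84 = 3249 - 168 ≡ 74; y = λ·(84 - 74) - 94 ≡ 88. → (74, 88)
double: tangent at (74, 88): λ = (3·74² + 24)/(2·88) ≡ 59/79. 79⁻¹ ≡ 70 (mod 97), so λ ≡ 59·70 ≡ 56.
  x = λ² - 74 - 74 = 3136 - 148 ≡ 78; y = λ·(74 - 78) - 88 ≡ 76. → (78, 76)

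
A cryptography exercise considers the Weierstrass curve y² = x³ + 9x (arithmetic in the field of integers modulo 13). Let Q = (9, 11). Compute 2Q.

(12, 9)

tangent at (9, 11): λ = (3·9² + 9)/(2·11) ≡ 5/9. 9⁻¹ ≡ 3 (mod 13), so λ ≡ 5·3 ≡ 2.
  x = λ² - 9 - 9 = 4 - 18 ≡ 12; y = λ·(9 - 12) - 11 ≡ 9. → (12, 9)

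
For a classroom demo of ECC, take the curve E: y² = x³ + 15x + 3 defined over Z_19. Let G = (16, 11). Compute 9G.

(13, 1)

Repeated addition: build up to 9G.
2G: tangent at (16, 11): λ = (3·16² + 15)/(2·11) ≡ 4/3. 3⁻¹ ≡ 13 (mod 19) since 3·13 = 39 ≡ 1, so λ ≡ 4·13 ≡ 14.
  x = λ² - 16 - 16 = 196 - 32 ≡ 12; y = λ·(16 - 12) - 11 ≡ 7. → (12, 7)
3G: (12, 7) + (16, 11). λ = (11 - 7)/(16 - 12) ≡ 4/4 mod 19. 4⁻¹ ≡ 5 (mod 19), so λ ≡ 1.
  x = λ² - 12 - 16 = 1 - 28 ≡ 11; y = λ·(12 - 11) - 7 ≡ 13. → (11, 13)
4G: (11, 13) + (16, 11). λ = (11 - 13)/(16 - 11) ≡ 17/5 mod 19. 5⁻¹ ≡ 4 (mod 19), so λ ≡ 11.
  x = λ² - 11 - 16 = 121 - 27 ≡ 18; y = λ·(11 - 18) - 13 ≡ 5. → (18, 5)
5G: (18, 5) + (16, 11). λ = (11 - 5)/(16 - 18) ≡ 6/17 mod 19. 17⁻¹ ≡ 9 (mod 19) since 17·9 = 153 ≡ 1, so λ ≡ 16.
  x = λ² - 18 - 16 = 256 - 34 ≡ 13; y = λ·(18 - 13) - 5 ≡ 18. → (13, 18)
6G: (13, 18) + (16, 11). λ = (11 - 18)/(16 - 13) ≡ 12/3 mod 19. 3⁻¹ ≡ 13 (mod 19) since 3·13 = 39 ≡ 1, so λ ≡ 4.
  x = λ² - 13 - 16 = 16 - 29 ≡ 6; y = λ·(13 - 6) - 18 ≡ 10. → (6, 10)
7G: (6, 10) + (16, 11). λ = (11 - 10)/(16 - 6) ≡ 1/10 mod 19. 10⁻¹ ≡ 2 (mod 19), so λ ≡ 2.
  x = λ² - 6 - 16 = 4 - 22 ≡ 1; y = λ·(6 - 1) - 10 ≡ 0. → (1, 0)
8G: (1, 0) + (16, 11). λ = (11 - 0)/(16 - 1) ≡ 11/15 mod 19. 15⁻¹ ≡ 14 (mod 19), so λ ≡ 2.
  x = λ² - 1 - 16 = 4 - 17 ≡ 6; y = λ·(1 - 6) - 0 ≡ 9. → (6, 9)
9G: (6, 9) + (16, 11). λ = (11 - 9)/(16 - 6) ≡ 2/10 mod 19. 10⁻¹ ≡ 2 (mod 19) since 10·2 = 20 ≡ 1, so λ ≡ 4.
  x = λ² - 6 - 16 = 16 - 22 ≡ 13; y = λ·(6 - 13) - 9 ≡ 1. → (13, 1)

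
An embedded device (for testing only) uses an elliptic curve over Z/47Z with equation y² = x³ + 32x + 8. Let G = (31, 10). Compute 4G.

(27, 43)

Double-and-add on 4 = (100)₂. Start with G = (31, 10) for the leading 1-bit.
double: tangent at (31, 10): λ = (3·31² + 32)/(2·10) ≡ 1/20. 20⁻¹ ≡ 40 (mod 47), so λ ≡ 1·40 ≡ 40.
  x = λ² - 31 - 31 = 1600 - 62 ≡ 34; y = λ·(31 - 34) - 10 ≡ 11. → (34, 11)
double: tangent at (34, 11): λ = (3·34² + 32)/(2·11) ≡ 22/22. 22⁻¹ ≡ 15 (mod 47) since 22·15 = 330 ≡ 1, so λ ≡ 22·15 ≡ 1.
  x = λ² - 34 - 34 = 1 - 68 ≡ 27; y = λ·(34 - 27) - 11 ≡ 43. → (27, 43)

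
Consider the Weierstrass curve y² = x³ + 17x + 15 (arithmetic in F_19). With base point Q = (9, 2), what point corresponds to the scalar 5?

Repeated addition: build up to 5Q.
2Q: tangent at (9, 2): λ = (3·9² + 17)/(2·2) ≡ 13/4. 4⁻¹ ≡ 5 (mod 19), so λ ≡ 13·5 ≡ 8.
  x = λ² - 9 - 9 = 64 - 18 ≡ 8; y = λ·(9 - 8) - 2 ≡ 6. → (8, 6)
3Q: (8, 6) + (9, 2). λ = (2 - 6)/(9 - 8) ≡ 15/1 mod 19. 1⁻¹ ≡ 1 (mod 19), so λ ≡ 15.
  x = λ² - 8 - 9 = 225 - 17 ≡ 18; y = λ·(8 - 18) - 6 ≡ 15. → (18, 15)
4Q: (18, 15) + (9, 2). λ = (2 - 15)/(9 - 18) ≡ 6/10 mod 19. 10⁻¹ ≡ 2 (mod 19) since 10·2 = 20 ≡ 1, so λ ≡ 12.
  x = λ² - 18 - 9 = 144 - 27 ≡ 3; y = λ·(18 - 3) - 15 ≡ 13. → (3, 13)
5Q: (3, 13) + (9, 2). λ = (2 - 13)/(9 - 3) ≡ 8/6 mod 19. 6⁻¹ ≡ 16 (mod 19) since 6·16 = 96 ≡ 1, so λ ≡ 14.
  x = λ² - 3 - 9 = 196 - 12 ≡ 13; y = λ·(3 - 13) - 13 ≡ 18. → (13, 18)

(13, 18)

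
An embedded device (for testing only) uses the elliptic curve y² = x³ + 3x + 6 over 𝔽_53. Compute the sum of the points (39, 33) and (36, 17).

(30, 15)

(39, 33) + (36, 17). λ = (17 - 33)/(36 - 39) ≡ 37/50 mod 53. 50⁻¹ ≡ 35 (mod 53), so λ ≡ 23.
  x = λ² - 39 - 36 = 529 - 75 ≡ 30; y = λ·(39 - 30) - 33 ≡ 15. → (30, 15)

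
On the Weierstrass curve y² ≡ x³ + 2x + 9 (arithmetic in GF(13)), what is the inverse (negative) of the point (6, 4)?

-(6, 4) = (6, -4 mod 13) = (6, 9).

(6, 9)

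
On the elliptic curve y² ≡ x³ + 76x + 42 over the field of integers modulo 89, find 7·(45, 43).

(77, 61)

Write Q = (45, 43).
Repeated addition: build up to 7Q.
2Q: tangent at (45, 43): λ = (3·45² + 76)/(2·43) ≡ 10/86. 86⁻¹ ≡ 59 (mod 89), so λ ≡ 10·59 ≡ 56.
  x = λ² - 45 - 45 = 3136 - 90 ≡ 20; y = λ·(45 - 20) - 43 ≡ 22. → (20, 22)
3Q: (20, 22) + (45, 43). λ = (43 - 22)/(45 - 20) ≡ 21/25 mod 89. 25⁻¹ ≡ 57 (mod 89) since 25·57 = 1425 ≡ 1, so λ ≡ 40.
  x = λ² - 20 - 45 = 1600 - 65 ≡ 22; y = λ·(20 - 22) - 22 ≡ 76. → (22, 76)
4Q: (22, 76) + (45, 43). λ = (43 - 76)/(45 - 22) ≡ 56/23 mod 89. 23⁻¹ ≡ 31 (mod 89), so λ ≡ 45.
  x = λ² - 22 - 45 = 2025 - 67 ≡ 0; y = λ·(22 - 0) - 76 ≡ 24. → (0, 24)
5Q: (0, 24) + (45, 43). λ = (43 - 24)/(45 - 0) ≡ 19/45 mod 89. 45⁻¹ ≡ 2 (mod 89) since 45·2 = 90 ≡ 1, so λ ≡ 38.
  x = λ² - 0 - 45 = 1444 - 45 ≡ 64; y = λ·(0 - 64) - 24 ≡ 36. → (64, 36)
6Q: (64, 36) + (45, 43). λ = (43 - 36)/(45 - 64) ≡ 7/70 mod 89. 70⁻¹ ≡ 14 (mod 89), so λ ≡ 9.
  x = λ² - 64 - 45 = 81 - 109 ≡ 61; y = λ·(64 - 61) - 36 ≡ 80. → (61, 80)
7Q: (61, 80) + (45, 43). λ = (43 - 80)/(45 - 61) ≡ 52/73 mod 89. 73⁻¹ ≡ 50 (mod 89) since 73·50 = 3650 ≡ 1, so λ ≡ 19.
  x = λ² - 61 - 45 = 361 - 106 ≡ 77; y = λ·(61 - 77) - 80 ≡ 61. → (77, 61)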